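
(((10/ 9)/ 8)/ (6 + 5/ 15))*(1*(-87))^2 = 12615/ 76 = 165.99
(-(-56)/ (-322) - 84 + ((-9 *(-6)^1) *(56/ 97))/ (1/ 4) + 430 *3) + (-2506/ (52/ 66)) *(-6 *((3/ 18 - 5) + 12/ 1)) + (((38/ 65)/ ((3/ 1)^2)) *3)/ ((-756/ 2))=11355090364936/ 82223505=138100.30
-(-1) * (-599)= -599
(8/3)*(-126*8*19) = -51072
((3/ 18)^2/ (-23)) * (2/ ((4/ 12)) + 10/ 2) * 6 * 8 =-44/ 69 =-0.64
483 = 483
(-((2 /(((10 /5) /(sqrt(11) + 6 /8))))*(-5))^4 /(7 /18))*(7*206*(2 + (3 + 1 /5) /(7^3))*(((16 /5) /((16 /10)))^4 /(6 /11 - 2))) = 14008769579.14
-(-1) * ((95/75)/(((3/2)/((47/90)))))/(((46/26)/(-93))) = -23.18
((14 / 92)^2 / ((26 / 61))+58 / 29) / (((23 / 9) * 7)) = 1017189 / 8857576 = 0.11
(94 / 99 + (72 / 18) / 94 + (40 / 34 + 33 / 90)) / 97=2005357 / 76727970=0.03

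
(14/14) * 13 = 13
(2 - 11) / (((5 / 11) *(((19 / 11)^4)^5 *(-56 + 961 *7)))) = -66602249498323440910899 / 1253813564676445435539376071355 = -0.00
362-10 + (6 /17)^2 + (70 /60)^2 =3677665 /10404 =353.49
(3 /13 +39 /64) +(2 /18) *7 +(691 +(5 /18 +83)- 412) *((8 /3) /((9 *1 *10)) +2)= 744925189 /1010880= 736.91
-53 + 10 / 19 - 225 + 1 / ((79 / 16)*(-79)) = -32902856 / 118579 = -277.48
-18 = -18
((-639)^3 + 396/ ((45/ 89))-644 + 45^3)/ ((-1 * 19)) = 1304129274/ 95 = 13727676.57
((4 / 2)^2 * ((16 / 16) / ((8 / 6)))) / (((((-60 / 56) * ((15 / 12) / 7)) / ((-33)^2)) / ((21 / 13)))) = -8964648 / 325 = -27583.53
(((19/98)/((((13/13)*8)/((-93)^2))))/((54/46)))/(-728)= -419957/1712256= -0.25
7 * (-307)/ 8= -2149/ 8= -268.62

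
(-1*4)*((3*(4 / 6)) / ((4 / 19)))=-38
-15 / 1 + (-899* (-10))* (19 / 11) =170645 / 11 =15513.18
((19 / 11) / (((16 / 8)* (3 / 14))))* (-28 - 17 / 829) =-1029819 / 9119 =-112.93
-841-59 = -900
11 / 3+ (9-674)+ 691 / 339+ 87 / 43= -9581050 / 14577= -657.27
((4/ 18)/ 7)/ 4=1/ 126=0.01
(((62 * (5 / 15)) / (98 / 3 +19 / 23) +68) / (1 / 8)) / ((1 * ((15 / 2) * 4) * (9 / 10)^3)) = 42286400 / 1684719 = 25.10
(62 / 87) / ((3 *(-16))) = -31 / 2088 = -0.01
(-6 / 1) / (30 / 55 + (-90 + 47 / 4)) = 264 / 3419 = 0.08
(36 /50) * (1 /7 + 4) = 522 /175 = 2.98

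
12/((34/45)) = 270/17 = 15.88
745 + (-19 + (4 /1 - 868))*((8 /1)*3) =-20447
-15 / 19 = -0.79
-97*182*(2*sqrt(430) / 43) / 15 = -1135.14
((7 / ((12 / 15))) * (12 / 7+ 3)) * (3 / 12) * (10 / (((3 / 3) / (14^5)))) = 55463100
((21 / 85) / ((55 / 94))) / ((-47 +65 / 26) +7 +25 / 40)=-15792 / 1379125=-0.01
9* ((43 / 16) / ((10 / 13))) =5031 / 160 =31.44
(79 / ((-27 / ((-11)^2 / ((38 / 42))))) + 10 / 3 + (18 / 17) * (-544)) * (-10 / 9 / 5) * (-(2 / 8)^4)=-164839 / 196992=-0.84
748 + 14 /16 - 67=5455 /8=681.88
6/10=3/5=0.60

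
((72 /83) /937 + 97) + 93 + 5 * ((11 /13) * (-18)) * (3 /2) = 76605371 /1011023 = 75.77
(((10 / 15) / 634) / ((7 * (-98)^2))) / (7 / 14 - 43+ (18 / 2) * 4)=-1 / 415569882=-0.00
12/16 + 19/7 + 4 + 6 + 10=657/28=23.46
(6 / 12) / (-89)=-1 / 178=-0.01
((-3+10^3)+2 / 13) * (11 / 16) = 142593 / 208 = 685.54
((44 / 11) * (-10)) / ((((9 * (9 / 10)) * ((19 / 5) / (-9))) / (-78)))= -52000 / 57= -912.28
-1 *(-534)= 534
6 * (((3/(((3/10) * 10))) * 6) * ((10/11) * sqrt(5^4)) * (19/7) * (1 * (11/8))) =21375/7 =3053.57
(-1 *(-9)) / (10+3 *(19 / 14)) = 126 / 197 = 0.64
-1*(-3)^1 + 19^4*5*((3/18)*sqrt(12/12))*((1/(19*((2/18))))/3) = 34301/2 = 17150.50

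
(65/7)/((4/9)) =20.89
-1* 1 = -1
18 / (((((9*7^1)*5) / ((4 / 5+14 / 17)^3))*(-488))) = -657018 / 1311156875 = -0.00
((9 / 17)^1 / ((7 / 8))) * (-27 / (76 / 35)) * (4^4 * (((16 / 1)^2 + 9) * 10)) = -1648512000 / 323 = -5103752.32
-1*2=-2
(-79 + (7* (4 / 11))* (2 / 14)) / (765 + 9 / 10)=-8650 / 84249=-0.10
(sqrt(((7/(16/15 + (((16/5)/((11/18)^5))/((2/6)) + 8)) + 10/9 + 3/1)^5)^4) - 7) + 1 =1584641.41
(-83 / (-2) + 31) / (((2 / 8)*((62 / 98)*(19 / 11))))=156310 / 589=265.38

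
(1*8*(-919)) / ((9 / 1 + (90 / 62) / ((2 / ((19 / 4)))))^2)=-452177408 / 9529569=-47.45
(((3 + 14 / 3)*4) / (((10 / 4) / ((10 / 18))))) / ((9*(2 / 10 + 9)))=20 / 243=0.08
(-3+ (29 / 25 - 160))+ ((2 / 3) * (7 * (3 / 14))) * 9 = -3821 / 25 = -152.84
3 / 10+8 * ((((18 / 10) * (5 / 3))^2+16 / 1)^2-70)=44403 / 10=4440.30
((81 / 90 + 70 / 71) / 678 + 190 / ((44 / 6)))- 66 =-212273851 / 5295180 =-40.09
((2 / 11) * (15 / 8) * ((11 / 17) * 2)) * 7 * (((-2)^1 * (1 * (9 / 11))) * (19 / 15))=-1197 / 187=-6.40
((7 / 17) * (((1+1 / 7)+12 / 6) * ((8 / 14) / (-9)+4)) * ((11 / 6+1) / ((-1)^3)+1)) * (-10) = 300080 / 3213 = 93.40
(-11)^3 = -1331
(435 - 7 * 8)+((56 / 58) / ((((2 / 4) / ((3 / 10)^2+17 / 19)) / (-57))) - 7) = 263.61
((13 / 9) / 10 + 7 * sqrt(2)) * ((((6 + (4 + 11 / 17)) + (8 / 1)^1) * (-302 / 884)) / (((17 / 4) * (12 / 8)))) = -1340276 * sqrt(2) / 191607- 95734 / 663255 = -10.04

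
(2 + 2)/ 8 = 1/ 2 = 0.50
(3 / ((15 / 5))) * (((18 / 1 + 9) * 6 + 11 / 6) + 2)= 995 / 6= 165.83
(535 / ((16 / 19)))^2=103327225 / 256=403621.97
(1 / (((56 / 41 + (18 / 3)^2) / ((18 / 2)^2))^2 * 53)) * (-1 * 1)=-11029041 / 124392272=-0.09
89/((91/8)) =712/91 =7.82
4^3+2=66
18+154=172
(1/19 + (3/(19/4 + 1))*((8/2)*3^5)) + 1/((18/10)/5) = 2005676/3933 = 509.96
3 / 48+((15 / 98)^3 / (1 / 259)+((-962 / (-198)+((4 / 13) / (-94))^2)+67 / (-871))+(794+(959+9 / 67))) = 1171239035077732237 / 665890164956016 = 1758.91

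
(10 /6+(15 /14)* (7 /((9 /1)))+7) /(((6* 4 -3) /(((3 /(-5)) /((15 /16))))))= -152 /525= -0.29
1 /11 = 0.09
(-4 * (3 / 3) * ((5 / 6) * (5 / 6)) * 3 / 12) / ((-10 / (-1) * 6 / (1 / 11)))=-5 / 4752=-0.00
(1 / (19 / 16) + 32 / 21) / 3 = 944 / 1197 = 0.79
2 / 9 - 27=-241 / 9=-26.78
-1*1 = -1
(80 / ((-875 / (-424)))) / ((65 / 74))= 502016 / 11375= 44.13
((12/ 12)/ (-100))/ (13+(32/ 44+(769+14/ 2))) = -11/ 868700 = -0.00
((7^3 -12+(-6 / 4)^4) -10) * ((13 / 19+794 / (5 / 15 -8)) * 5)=-167728.19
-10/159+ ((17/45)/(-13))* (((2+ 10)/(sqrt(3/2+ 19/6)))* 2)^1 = -68* sqrt(42)/1365 - 10/159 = -0.39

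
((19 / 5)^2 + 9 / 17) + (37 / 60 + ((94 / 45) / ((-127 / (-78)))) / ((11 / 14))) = 40893191 / 2374900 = 17.22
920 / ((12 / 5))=1150 / 3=383.33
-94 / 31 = -3.03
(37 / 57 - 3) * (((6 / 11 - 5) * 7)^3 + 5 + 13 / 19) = 102721021190 / 1441473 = 71261.15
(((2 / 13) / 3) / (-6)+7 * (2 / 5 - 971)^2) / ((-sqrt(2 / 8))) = -38577535492 / 2925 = -13188901.02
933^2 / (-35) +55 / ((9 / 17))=-7801676 / 315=-24767.23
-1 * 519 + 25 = -494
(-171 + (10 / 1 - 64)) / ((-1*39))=5.77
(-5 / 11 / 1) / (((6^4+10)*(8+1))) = -5 / 129294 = -0.00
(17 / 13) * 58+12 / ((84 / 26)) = 7240 / 91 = 79.56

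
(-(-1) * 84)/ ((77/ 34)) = 37.09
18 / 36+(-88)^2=15489 / 2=7744.50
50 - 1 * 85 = -35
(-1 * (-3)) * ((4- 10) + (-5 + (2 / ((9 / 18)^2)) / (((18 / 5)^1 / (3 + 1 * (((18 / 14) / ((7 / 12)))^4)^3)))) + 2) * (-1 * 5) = -83932298550867627003067165 / 191581231380566414401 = -438102.93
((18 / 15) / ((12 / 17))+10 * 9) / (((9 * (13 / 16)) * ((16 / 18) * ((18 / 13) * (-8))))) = -917 / 720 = -1.27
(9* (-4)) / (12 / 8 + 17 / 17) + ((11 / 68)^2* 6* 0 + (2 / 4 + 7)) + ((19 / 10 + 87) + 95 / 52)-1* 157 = -3805 / 52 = -73.17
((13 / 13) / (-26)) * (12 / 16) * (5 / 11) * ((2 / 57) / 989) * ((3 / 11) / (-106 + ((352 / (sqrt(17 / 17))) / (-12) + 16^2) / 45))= 405 / 322303081672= 0.00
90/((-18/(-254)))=1270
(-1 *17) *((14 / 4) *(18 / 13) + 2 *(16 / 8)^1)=-1955 / 13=-150.38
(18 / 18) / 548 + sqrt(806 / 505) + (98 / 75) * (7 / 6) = 2.79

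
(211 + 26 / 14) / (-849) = -0.25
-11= -11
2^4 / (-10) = -1.60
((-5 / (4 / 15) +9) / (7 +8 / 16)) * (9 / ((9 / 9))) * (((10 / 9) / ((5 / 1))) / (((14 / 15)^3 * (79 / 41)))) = -359775 / 216776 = -1.66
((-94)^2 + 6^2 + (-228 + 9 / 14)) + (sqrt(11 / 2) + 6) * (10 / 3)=8672.46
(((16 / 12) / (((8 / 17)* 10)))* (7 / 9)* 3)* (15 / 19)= 119 / 228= 0.52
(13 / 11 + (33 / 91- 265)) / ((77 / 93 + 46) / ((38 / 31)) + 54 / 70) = -150319830 / 22236929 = -6.76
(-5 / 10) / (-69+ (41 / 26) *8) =0.01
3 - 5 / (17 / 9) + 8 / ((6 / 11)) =766 / 51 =15.02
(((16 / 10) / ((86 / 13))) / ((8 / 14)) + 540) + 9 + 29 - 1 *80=107161 / 215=498.42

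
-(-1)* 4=4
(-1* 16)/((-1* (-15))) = -16/15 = -1.07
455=455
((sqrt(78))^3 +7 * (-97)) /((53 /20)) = -13580 /53 +1560 * sqrt(78) /53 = 3.73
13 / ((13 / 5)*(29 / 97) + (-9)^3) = -6305 / 353188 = -0.02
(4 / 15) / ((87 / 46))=184 / 1305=0.14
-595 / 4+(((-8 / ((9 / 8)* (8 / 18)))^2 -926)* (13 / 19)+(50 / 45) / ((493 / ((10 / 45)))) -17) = -1894300201 / 3034908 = -624.17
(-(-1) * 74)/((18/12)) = 148/3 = 49.33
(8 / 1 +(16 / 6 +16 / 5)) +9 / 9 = 223 / 15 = 14.87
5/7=0.71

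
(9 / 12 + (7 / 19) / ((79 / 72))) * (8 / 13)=13038 / 19513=0.67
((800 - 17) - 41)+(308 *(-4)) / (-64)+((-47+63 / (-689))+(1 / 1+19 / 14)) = 13823021 / 19292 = 716.52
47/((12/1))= 47/12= 3.92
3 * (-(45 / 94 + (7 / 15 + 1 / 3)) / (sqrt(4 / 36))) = -5409 / 470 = -11.51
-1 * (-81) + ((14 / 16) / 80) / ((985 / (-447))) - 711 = -397155129 / 630400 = -630.00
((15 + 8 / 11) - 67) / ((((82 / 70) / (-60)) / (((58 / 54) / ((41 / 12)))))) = 15265600 / 18491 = 825.57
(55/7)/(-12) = -55/84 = -0.65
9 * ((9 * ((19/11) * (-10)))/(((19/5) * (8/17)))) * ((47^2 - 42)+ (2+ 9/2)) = -149645475/88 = -1700516.76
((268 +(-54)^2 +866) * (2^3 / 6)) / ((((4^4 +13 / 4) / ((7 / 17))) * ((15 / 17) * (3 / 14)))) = 47040 / 1037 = 45.36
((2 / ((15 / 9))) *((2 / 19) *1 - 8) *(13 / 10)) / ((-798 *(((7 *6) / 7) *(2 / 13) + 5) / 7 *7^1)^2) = -2197 / 3985367078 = -0.00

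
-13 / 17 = -0.76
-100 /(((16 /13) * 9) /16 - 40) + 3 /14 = 2819 /1022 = 2.76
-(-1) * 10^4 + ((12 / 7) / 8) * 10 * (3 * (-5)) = 69775 / 7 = 9967.86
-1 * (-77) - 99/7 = 440/7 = 62.86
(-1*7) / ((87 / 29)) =-7 / 3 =-2.33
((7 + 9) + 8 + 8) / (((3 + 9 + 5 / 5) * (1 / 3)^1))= 96 / 13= 7.38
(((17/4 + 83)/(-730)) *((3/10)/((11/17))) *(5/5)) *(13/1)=-231387/321200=-0.72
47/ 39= 1.21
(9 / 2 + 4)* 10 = 85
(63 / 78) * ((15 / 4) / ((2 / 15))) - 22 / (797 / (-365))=5436065 / 165776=32.79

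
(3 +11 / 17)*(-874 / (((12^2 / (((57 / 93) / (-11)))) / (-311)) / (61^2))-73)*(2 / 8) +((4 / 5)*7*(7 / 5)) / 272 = -240257012821 / 673200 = -356888.02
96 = 96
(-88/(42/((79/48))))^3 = -656234909/16003008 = -41.01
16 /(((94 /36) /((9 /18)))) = 144 /47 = 3.06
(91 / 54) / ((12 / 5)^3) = 11375 / 93312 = 0.12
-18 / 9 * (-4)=8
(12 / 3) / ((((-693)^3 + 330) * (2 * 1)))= -2 / 332812227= -0.00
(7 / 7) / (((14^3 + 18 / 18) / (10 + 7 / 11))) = 13 / 3355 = 0.00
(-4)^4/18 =128/9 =14.22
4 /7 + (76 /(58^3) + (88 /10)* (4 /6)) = 32975923 /5121690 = 6.44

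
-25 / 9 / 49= -25 / 441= -0.06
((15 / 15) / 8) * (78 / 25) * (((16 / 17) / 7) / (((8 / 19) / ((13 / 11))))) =9633 / 65450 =0.15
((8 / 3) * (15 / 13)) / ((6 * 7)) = 20 / 273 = 0.07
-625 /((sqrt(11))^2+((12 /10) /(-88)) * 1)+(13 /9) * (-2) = -1300342 /21753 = -59.78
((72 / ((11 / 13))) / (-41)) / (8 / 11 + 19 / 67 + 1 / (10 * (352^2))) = -2354626560 / 1146863849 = -2.05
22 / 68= 11 / 34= 0.32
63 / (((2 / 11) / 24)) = 8316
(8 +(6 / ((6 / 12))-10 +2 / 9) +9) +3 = 200 / 9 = 22.22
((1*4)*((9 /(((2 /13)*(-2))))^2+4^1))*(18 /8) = 123777 /16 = 7736.06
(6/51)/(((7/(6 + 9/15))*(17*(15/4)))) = 0.00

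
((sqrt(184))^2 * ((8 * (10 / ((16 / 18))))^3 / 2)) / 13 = 67068000 / 13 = 5159076.92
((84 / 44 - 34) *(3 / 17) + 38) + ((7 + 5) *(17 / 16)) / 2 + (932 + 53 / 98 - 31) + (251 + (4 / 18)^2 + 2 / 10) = 35373457249 / 29688120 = 1191.50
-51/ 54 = -17/ 18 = -0.94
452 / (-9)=-452 / 9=-50.22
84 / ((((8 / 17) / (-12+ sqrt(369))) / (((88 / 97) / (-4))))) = 47124 / 97 - 11781 * sqrt(41) / 97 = -291.87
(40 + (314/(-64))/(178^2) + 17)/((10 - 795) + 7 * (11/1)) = -57791459/717832704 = -0.08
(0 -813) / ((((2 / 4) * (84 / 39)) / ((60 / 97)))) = -317070 / 679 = -466.97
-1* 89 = -89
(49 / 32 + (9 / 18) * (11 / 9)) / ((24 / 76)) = 11723 / 1728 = 6.78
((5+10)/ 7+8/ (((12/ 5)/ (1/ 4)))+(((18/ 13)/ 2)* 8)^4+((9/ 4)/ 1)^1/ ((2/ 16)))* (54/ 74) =10384777737/ 14794598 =701.93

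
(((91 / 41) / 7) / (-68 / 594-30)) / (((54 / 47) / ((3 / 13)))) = -0.00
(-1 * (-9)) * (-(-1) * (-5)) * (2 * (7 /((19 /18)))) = -11340 /19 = -596.84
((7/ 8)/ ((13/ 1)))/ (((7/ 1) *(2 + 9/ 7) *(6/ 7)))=49/ 14352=0.00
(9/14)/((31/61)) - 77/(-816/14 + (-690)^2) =914597191/723107364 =1.26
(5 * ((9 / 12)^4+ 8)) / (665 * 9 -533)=10645 / 1395712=0.01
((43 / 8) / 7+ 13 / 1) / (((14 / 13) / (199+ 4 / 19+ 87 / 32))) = 175793397 / 68096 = 2581.55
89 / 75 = 1.19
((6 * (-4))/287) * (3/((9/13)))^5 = -2970344/23247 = -127.77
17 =17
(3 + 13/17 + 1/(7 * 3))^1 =1361/357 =3.81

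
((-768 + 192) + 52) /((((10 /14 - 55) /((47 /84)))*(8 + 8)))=6157 /18240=0.34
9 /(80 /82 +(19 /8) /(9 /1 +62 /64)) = 13079 /1764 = 7.41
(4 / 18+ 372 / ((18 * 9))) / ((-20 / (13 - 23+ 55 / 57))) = 1751 / 1539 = 1.14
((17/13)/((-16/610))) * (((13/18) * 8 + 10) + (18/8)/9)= -2991745/3744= -799.08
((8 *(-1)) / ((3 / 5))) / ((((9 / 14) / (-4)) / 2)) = 4480 / 27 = 165.93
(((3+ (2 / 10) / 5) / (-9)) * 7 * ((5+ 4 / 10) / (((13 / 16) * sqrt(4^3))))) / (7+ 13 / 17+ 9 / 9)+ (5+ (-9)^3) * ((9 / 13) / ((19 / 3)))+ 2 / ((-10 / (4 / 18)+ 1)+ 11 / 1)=-12057913778 / 151812375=-79.43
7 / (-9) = -7 / 9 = -0.78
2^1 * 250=500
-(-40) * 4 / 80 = 2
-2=-2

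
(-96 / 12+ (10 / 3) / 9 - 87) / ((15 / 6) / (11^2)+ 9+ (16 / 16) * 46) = -123662 / 71901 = -1.72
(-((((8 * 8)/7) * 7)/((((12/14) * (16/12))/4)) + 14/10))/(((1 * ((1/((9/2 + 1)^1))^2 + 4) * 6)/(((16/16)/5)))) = -136367/73200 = -1.86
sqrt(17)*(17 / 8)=17*sqrt(17) / 8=8.76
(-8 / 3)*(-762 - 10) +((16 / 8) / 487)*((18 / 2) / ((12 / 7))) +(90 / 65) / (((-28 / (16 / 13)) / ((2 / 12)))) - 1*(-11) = 2069.68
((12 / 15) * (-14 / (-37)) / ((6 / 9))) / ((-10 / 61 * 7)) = -366 / 925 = -0.40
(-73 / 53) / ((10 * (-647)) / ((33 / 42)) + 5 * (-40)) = 803 / 4917340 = 0.00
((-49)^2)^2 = 5764801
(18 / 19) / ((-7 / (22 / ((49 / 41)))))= -16236 / 6517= -2.49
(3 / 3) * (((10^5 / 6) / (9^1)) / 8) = 6250 / 27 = 231.48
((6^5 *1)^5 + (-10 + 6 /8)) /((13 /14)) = 61234466526002433713 /2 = 30617233263001216856.50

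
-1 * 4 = -4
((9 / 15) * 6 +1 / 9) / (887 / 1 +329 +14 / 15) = 167 / 54762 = 0.00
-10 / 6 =-5 / 3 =-1.67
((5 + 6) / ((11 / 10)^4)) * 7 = 70000 / 1331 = 52.59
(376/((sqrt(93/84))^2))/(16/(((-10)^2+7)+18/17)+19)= 2762848/155775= 17.74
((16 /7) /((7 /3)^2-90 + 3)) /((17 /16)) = -1152 /43673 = -0.03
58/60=29/30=0.97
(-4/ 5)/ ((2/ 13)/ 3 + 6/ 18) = -52/ 25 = -2.08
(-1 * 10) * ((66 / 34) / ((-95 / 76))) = 15.53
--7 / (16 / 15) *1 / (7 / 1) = 0.94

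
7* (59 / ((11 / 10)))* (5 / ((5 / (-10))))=-41300 / 11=-3754.55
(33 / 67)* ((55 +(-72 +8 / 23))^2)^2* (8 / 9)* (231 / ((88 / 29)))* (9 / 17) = 432440467703937 / 318738899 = 1356723.23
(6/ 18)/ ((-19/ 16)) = -16/ 57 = -0.28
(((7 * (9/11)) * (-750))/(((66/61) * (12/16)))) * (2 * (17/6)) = -3629500/121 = -29995.87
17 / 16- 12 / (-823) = 14183 / 13168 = 1.08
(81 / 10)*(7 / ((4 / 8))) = 567 / 5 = 113.40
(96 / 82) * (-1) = -48 / 41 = -1.17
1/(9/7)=7/9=0.78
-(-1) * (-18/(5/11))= -198/5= -39.60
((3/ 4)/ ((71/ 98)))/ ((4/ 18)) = 1323/ 284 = 4.66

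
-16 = -16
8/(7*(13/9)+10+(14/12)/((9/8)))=216/571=0.38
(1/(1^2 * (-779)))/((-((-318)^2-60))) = 1/78728856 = 0.00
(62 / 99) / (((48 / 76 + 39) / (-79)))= -93062 / 74547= -1.25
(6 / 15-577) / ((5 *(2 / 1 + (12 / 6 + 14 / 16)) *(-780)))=1922 / 63375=0.03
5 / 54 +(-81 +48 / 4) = -3721 / 54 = -68.91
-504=-504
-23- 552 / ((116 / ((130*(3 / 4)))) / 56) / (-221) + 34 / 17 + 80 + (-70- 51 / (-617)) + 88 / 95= 3108612768 / 28897195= 107.57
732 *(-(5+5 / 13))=-51240 / 13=-3941.54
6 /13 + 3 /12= 37 /52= 0.71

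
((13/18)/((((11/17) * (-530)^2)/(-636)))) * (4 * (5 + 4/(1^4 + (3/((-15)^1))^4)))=-248846/2737185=-0.09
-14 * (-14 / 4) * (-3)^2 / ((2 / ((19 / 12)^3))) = 336091 / 384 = 875.24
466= 466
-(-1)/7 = 1/7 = 0.14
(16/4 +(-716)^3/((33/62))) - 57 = -22757826901/33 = -689631118.21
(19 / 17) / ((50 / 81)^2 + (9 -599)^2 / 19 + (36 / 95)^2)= 1125047475 / 18442892221952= 0.00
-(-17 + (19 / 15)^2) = 3464 / 225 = 15.40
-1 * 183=-183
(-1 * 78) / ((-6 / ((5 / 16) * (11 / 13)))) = 55 / 16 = 3.44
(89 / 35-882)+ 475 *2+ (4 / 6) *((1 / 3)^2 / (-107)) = 7132871 / 101115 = 70.54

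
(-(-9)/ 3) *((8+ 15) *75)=5175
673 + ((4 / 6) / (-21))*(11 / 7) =296771 / 441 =672.95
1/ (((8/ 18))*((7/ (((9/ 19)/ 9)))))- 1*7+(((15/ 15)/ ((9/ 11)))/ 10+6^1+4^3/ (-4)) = -403649/ 23940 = -16.86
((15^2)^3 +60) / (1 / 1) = 11390685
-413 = -413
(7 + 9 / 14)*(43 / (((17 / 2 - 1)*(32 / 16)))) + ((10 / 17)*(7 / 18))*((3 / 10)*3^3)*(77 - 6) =273941 / 1785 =153.47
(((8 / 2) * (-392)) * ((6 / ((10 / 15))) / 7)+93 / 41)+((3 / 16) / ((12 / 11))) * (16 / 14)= -2013.54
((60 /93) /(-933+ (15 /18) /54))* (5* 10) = -324000 /9370897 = -0.03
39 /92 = 0.42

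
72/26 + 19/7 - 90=-84.52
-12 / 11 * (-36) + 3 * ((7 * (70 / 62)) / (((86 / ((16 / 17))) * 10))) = 9796020 / 249271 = 39.30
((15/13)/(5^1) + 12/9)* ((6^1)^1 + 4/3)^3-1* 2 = 647422/1053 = 614.84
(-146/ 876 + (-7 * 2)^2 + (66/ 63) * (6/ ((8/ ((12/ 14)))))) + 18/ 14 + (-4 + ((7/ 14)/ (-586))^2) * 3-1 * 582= -80000965679/ 201916848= -396.21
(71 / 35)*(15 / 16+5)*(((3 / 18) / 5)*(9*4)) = 4047 / 280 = 14.45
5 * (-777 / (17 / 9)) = -34965 / 17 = -2056.76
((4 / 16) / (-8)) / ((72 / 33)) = -11 / 768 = -0.01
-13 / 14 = -0.93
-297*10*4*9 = -106920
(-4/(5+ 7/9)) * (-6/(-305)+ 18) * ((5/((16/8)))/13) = -24732/10309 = -2.40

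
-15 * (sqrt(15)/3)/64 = -5 * sqrt(15)/64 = -0.30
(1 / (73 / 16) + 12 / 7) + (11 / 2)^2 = 65783 / 2044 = 32.18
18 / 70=9 / 35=0.26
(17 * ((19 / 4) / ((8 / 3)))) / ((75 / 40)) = 323 / 20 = 16.15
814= 814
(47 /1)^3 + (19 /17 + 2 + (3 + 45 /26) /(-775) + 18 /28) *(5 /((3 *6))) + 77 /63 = 74687223584 /719355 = 103825.27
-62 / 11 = -5.64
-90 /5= -18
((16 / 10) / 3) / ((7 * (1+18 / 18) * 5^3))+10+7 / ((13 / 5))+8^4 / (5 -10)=-806.51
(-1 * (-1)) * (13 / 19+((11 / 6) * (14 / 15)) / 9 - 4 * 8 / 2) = -116392 / 7695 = -15.13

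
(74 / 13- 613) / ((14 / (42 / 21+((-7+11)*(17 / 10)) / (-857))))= -6739172 / 77987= -86.41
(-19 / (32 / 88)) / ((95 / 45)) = -99 / 4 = -24.75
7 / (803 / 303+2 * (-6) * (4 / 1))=-303 / 1963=-0.15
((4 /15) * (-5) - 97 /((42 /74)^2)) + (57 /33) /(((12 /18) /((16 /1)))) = -1266095 /4851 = -261.00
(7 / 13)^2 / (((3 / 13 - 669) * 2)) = -7 / 32292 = -0.00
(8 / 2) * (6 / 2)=12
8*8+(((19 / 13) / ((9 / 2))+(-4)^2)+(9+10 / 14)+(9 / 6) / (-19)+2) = 2861983 / 31122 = 91.96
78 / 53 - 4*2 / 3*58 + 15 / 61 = -1483453 / 9699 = -152.95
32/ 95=0.34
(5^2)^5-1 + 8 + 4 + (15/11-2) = 107421989/11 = 9765635.36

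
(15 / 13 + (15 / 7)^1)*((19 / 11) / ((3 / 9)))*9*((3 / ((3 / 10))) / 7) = 1539000 / 7007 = 219.64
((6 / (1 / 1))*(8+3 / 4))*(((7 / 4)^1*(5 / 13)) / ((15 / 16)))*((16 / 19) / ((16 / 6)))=11.90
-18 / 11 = -1.64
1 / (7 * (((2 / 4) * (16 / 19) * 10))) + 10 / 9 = 5771 / 5040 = 1.15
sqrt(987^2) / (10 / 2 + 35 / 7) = 987 / 10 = 98.70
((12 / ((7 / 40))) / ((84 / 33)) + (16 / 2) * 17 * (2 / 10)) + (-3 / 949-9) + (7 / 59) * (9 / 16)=9921225479 / 219484720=45.20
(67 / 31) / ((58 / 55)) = 3685 / 1798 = 2.05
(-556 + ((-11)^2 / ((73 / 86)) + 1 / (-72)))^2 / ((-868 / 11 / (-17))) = 883144577112523 / 23978965248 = 36829.97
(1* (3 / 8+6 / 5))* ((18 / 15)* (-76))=-3591 / 25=-143.64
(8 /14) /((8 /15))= 15 /14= 1.07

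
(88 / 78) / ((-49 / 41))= -1804 / 1911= -0.94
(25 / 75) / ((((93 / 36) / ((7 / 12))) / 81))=189 / 31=6.10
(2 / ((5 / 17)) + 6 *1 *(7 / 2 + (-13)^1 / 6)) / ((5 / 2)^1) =148 / 25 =5.92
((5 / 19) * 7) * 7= 245 / 19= 12.89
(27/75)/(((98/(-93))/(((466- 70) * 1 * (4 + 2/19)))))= -12926628/23275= -555.39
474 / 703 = 0.67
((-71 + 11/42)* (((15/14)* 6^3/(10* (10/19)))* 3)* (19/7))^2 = 7547267536250121/11764900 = 641507155.71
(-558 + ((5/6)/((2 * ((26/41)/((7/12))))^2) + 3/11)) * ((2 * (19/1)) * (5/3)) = -1361198025175/38548224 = -35311.56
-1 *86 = -86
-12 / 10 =-6 / 5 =-1.20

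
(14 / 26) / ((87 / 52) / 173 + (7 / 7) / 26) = 4844 / 433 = 11.19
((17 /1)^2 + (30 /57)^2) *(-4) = -417716 /361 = -1157.11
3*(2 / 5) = 6 / 5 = 1.20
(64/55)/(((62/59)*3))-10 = -49262/5115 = -9.63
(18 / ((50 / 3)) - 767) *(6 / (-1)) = 114888 / 25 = 4595.52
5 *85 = 425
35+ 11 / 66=35.17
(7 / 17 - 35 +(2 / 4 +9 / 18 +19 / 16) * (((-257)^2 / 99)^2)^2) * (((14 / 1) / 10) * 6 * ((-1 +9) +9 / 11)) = 7688678946965210924012773 / 239508605160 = 32101890209034.07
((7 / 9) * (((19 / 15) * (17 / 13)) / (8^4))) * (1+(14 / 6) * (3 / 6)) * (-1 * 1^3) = -2261 / 3317760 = -0.00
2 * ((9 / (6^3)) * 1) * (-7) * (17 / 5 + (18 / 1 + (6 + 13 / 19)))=-4669 / 285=-16.38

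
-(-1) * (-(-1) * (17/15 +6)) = 107/15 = 7.13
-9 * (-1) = 9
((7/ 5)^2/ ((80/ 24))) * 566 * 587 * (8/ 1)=195358296/ 125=1562866.37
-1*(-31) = 31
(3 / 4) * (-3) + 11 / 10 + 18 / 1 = 337 / 20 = 16.85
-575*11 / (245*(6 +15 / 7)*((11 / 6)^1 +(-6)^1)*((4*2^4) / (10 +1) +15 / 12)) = 22264 / 206815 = 0.11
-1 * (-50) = 50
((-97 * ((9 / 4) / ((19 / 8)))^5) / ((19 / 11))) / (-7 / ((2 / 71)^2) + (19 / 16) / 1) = 1194766848 / 245908819987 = 0.00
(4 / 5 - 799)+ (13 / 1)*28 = -434.20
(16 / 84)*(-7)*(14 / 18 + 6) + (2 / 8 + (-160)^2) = 2763851 / 108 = 25591.21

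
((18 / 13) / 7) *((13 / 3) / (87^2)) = 2 / 17661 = 0.00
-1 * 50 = -50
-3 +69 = 66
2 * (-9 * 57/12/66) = -57/44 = -1.30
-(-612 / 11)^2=-374544 / 121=-3095.40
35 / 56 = 5 / 8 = 0.62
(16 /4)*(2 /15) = 0.53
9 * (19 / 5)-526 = -2459 / 5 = -491.80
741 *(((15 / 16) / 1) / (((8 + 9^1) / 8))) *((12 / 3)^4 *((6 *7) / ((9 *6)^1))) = 1106560 / 17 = 65091.76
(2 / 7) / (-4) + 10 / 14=0.64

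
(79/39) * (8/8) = 79/39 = 2.03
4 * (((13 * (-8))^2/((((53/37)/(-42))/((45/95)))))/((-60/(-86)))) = -4336480512/5035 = -861267.23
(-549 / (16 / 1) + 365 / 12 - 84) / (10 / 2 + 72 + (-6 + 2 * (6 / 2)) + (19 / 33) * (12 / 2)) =-46409 / 42480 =-1.09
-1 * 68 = -68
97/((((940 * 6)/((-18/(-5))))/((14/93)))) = 679/72850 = 0.01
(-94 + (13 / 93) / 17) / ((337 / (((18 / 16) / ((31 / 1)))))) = -445803 / 44044552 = -0.01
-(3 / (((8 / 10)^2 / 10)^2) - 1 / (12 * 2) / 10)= -703121 / 960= -732.42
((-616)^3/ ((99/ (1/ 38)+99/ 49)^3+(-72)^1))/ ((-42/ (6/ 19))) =3928550467072/ 119205899411543775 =0.00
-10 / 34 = -5 / 17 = -0.29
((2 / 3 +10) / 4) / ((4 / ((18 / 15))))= 4 / 5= 0.80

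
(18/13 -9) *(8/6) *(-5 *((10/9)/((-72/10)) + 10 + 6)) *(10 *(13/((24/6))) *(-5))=-3529625/27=-130726.85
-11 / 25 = -0.44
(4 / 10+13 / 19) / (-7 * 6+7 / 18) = -1854 / 71155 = -0.03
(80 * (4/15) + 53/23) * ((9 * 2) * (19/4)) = 92967/46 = 2021.02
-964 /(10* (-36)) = 241 /90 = 2.68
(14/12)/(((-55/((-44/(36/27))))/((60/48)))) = 7/8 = 0.88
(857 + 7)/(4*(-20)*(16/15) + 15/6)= -5184/497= -10.43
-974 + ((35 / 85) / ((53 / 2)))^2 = -790693978 / 811801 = -974.00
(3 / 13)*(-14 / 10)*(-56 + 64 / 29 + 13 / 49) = 17553 / 1015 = 17.29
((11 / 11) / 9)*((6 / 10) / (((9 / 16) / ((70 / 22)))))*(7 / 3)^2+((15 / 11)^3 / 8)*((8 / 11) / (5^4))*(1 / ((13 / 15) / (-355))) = 87971399 / 46250919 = 1.90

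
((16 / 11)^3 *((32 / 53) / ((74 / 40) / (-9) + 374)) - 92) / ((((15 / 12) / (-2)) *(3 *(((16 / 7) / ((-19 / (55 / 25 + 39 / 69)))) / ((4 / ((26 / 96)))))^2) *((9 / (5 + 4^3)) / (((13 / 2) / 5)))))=115661029760775238208 / 119992339576989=963903.45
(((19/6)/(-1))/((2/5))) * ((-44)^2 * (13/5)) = -119548/3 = -39849.33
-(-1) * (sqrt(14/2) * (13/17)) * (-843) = -1705.58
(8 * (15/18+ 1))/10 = 22/15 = 1.47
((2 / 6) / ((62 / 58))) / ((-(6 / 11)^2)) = -3509 / 3348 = -1.05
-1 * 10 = -10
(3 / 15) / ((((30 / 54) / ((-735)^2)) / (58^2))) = 654234084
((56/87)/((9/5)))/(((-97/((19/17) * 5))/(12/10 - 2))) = 21280/1291167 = 0.02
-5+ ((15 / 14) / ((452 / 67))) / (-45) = -94987 / 18984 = -5.00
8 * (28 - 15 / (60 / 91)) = 42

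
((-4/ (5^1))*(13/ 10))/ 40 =-13/ 500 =-0.03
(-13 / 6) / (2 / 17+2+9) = -221 / 1134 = -0.19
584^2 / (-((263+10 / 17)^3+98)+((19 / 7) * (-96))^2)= -0.02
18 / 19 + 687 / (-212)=-9237 / 4028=-2.29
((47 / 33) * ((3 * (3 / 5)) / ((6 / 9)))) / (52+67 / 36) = 7614 / 106645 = 0.07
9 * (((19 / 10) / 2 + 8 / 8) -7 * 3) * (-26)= 44577 / 10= 4457.70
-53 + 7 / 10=-523 / 10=-52.30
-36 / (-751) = 36 / 751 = 0.05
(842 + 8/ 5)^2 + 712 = 17809324/ 25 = 712372.96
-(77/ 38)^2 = -5929/ 1444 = -4.11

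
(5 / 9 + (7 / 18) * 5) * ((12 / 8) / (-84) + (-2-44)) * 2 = -230.09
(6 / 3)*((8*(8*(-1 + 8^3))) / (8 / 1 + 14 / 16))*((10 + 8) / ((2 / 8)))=37675008 / 71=530633.92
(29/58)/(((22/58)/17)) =493/22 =22.41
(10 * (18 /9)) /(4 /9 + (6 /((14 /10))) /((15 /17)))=630 /167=3.77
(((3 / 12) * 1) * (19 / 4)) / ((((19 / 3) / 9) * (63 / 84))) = 9 / 4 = 2.25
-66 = -66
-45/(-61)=45/61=0.74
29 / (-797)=-29 / 797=-0.04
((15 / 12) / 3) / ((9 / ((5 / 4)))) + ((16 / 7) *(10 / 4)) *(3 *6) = 311215 / 3024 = 102.92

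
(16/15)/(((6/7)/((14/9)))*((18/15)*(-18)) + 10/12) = -1568/16271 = -0.10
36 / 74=18 / 37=0.49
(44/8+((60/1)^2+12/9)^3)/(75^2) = 100888975889/12150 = 8303619.41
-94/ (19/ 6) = -564/ 19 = -29.68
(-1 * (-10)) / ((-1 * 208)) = -5 / 104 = -0.05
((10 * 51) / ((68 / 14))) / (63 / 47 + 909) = 1645 / 14262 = 0.12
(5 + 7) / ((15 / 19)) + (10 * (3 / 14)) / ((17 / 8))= 9644 / 595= 16.21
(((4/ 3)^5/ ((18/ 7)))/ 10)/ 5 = 1792/ 54675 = 0.03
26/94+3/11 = 284/517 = 0.55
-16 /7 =-2.29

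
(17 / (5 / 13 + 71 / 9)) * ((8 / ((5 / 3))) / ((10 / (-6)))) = -17901 / 3025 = -5.92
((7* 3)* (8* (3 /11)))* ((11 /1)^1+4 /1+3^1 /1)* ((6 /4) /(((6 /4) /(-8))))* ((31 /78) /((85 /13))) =-374976 /935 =-401.04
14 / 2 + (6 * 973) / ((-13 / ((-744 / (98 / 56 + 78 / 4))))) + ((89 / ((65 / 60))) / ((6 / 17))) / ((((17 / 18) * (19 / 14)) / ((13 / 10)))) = 67041485 / 4199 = 15966.06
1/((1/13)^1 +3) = 13/40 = 0.32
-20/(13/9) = -180/13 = -13.85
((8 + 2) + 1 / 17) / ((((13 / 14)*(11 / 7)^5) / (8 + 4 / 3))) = 375535608 / 35592271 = 10.55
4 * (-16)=-64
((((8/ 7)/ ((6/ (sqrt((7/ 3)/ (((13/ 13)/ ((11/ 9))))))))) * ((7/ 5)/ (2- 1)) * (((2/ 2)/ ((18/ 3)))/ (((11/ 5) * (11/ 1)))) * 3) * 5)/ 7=10 * sqrt(231)/ 22869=0.01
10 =10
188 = 188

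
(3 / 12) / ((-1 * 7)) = -1 / 28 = -0.04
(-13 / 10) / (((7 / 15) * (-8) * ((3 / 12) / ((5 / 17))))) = 195 / 476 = 0.41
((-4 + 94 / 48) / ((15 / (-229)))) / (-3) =-11221 / 1080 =-10.39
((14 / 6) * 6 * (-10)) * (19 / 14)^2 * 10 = -18050 / 7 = -2578.57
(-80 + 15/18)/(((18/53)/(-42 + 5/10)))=2089525/216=9673.73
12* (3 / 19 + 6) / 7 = 1404 / 133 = 10.56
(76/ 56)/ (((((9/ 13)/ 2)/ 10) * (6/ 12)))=4940/ 63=78.41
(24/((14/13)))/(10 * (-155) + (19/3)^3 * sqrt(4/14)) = -6779700/467917913 - 1111158 * sqrt(14)/3275425391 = -0.02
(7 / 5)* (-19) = -26.60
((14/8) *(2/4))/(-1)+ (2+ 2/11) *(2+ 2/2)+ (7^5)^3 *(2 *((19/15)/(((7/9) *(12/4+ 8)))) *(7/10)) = 2164888048546483/2200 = 984040022066.58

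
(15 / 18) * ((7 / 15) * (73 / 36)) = 511 / 648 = 0.79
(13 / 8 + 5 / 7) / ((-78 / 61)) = -7991 / 4368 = -1.83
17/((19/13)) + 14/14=240/19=12.63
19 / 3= 6.33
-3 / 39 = -1 / 13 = -0.08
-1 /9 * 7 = -0.78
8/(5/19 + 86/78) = 1482/253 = 5.86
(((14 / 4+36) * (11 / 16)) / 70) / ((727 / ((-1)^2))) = 869 / 1628480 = 0.00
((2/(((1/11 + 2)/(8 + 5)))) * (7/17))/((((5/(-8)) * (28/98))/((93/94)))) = -2606604/91885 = -28.37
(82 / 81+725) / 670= 58807 / 54270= 1.08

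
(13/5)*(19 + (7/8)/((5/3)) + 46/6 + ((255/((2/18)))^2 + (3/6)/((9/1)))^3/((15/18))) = 4431155716108204228516813/9720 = 455880217706605373304.20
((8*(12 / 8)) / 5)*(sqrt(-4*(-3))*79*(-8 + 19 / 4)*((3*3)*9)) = -499122*sqrt(3) / 5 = -172900.93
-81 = -81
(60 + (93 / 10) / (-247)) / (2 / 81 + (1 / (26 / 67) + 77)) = 11996667 / 15925895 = 0.75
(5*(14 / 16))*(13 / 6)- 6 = 167 / 48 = 3.48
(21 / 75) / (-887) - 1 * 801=-17762182 / 22175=-801.00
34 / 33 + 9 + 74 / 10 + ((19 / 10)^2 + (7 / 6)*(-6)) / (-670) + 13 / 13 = 40760587 / 2211000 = 18.44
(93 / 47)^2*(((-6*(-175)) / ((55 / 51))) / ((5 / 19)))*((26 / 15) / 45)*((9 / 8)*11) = 6905.03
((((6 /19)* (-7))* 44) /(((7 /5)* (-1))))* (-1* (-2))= 138.95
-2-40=-42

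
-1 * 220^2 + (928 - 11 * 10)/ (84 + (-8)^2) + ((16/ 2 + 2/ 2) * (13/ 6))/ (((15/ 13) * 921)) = -8245689151/ 170385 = -48394.45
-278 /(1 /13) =-3614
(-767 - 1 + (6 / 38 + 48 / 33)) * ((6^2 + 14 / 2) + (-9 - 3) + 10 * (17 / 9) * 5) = -96139.06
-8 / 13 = -0.62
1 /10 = 0.10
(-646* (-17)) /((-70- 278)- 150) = -5491 /249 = -22.05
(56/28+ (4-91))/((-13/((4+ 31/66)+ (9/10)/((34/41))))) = 62327/1716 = 36.32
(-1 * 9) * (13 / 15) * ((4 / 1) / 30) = -26 / 25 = -1.04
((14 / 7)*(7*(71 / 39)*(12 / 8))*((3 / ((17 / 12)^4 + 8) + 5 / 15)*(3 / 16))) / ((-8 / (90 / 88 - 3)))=1450279299 / 1404671488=1.03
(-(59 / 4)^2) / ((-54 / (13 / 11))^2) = -0.10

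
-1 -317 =-318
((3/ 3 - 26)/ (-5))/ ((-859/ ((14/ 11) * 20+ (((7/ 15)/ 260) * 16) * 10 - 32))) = 13424/ 368511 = 0.04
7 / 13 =0.54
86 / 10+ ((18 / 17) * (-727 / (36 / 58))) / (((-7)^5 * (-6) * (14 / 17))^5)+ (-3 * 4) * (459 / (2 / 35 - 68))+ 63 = 5090350182338083803829178768126749181 / 33342586737504471309066572512373760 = 152.67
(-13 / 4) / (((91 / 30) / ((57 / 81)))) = -95 / 126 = -0.75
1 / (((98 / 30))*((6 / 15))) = 75 / 98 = 0.77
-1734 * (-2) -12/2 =3462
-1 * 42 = -42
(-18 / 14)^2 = 81 / 49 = 1.65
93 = 93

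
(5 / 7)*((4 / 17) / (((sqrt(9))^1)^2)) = 20 / 1071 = 0.02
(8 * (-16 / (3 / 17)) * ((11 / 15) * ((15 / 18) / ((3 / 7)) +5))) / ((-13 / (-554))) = -157413.87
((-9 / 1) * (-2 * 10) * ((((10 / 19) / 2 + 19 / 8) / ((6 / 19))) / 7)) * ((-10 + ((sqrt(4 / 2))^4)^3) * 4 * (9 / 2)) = 1461645 / 7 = 208806.43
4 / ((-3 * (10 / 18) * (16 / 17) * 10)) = -51 / 200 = -0.26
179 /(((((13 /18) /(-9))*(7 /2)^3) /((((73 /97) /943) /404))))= -4233708 /41194788089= -0.00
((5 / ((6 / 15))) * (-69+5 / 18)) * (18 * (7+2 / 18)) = -989600 / 9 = -109955.56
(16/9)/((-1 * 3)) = -16/27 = -0.59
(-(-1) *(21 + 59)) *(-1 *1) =-80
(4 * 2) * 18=144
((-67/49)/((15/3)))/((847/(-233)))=15611/207515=0.08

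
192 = 192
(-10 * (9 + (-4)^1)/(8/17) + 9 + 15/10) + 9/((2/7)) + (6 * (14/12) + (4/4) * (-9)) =-265/4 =-66.25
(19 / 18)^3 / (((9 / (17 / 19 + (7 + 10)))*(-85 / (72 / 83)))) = -1444 / 60507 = -0.02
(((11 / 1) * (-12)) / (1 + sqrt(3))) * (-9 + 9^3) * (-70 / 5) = -665280 + 665280 * sqrt(3) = 487018.76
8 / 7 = 1.14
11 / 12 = 0.92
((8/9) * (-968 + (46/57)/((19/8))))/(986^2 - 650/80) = -67070464/75807321741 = -0.00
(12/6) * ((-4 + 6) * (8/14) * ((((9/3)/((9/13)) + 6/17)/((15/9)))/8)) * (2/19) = 956/11305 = 0.08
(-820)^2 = 672400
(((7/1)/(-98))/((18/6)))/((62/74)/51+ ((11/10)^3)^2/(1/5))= -62900000/23443949249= -0.00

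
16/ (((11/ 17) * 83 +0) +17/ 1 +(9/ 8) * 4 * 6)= 272/ 1661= 0.16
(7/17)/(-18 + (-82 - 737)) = -7/14229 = -0.00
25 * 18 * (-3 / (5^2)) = -54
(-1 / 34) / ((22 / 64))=-0.09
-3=-3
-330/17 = -19.41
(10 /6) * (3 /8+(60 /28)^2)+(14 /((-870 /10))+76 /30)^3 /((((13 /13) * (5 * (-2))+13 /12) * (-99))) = 34995264361087 /4219760391000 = 8.29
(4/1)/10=2/5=0.40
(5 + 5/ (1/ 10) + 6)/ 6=61/ 6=10.17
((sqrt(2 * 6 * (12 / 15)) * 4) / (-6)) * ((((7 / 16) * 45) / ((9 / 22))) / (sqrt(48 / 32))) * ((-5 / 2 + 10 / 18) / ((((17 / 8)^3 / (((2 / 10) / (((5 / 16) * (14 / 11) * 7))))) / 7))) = 1734656 * sqrt(10) / 663255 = 8.27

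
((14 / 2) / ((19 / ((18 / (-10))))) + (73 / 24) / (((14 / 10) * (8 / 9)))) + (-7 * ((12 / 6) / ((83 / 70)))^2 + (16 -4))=-1798688831 / 293195840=-6.13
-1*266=-266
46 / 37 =1.24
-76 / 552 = -19 / 138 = -0.14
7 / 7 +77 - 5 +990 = 1063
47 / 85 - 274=-23243 / 85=-273.45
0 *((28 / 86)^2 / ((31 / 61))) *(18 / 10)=0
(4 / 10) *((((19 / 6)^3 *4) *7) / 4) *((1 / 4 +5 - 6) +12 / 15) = 48013 / 10800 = 4.45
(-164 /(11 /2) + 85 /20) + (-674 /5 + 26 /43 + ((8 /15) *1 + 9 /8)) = -8974051 /56760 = -158.11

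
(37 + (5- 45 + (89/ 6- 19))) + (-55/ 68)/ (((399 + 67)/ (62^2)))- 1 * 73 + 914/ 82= -36877492/ 487203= -75.69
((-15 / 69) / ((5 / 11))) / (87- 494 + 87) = 11 / 7360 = 0.00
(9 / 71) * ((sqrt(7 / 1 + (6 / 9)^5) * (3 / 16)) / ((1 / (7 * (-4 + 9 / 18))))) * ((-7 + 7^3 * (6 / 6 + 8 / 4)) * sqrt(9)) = -75117 * sqrt(5199) / 1136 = -4767.82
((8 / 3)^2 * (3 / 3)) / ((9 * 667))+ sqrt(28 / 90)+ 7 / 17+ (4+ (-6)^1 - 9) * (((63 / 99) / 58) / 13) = 9639505 / 23879934+ sqrt(70) / 15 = 0.96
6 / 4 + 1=5 / 2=2.50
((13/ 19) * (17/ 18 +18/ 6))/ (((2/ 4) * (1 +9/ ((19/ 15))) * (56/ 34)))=15691/ 38808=0.40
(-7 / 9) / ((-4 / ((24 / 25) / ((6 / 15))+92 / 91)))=388 / 585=0.66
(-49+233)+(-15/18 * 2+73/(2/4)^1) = 985/3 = 328.33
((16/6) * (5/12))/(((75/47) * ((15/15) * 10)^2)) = 47/6750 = 0.01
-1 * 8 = -8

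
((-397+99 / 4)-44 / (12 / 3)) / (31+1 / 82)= -62853 / 5086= -12.36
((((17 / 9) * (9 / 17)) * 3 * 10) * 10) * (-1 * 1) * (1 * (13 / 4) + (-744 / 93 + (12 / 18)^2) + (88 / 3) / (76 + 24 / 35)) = 215375 / 183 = 1176.91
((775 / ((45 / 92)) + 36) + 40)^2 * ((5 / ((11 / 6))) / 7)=2233231360 / 2079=1074185.36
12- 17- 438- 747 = -1190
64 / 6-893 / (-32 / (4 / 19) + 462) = 7241 / 930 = 7.79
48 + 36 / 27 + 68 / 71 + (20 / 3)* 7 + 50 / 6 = 22427 / 213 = 105.29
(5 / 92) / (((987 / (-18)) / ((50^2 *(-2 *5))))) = 187500 / 7567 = 24.78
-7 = -7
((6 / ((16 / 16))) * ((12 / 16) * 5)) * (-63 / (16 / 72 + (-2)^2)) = -25515 / 76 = -335.72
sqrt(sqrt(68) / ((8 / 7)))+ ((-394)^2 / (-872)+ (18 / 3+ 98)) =-16137 / 218+ 17^(1 / 4) * sqrt(7) / 2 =-71.34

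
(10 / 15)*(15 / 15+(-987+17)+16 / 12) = -5806 / 9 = -645.11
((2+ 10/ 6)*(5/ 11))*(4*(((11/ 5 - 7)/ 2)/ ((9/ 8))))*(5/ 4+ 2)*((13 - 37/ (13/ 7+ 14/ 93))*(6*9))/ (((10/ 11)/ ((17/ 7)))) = 1656036096/ 45745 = 36201.47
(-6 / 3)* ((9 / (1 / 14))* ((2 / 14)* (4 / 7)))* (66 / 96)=-99 / 7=-14.14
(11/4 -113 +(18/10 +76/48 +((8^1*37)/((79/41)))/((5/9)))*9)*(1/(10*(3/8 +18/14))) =1776124/12245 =145.05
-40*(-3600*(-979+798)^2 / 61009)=4717584000 / 61009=77326.03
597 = 597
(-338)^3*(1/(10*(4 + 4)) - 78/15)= 400625147/2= 200312573.50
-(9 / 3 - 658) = 655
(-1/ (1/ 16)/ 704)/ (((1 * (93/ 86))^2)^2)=-13675204/ 822857211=-0.02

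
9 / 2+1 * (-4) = 1 / 2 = 0.50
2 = 2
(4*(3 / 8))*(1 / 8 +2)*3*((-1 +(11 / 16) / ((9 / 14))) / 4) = 85 / 512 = 0.17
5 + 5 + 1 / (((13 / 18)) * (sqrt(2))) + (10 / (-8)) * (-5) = 9 * sqrt(2) / 13 + 65 / 4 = 17.23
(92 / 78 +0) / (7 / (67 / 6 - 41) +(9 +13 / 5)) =20585 / 198354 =0.10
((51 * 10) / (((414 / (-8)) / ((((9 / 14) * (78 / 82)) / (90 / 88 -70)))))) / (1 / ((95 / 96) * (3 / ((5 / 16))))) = 3325608 / 4006807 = 0.83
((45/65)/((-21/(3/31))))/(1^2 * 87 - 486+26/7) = 9/1115101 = 0.00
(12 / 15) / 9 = 4 / 45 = 0.09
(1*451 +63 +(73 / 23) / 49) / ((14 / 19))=11007669 / 15778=697.66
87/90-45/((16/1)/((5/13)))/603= 201697/209040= 0.96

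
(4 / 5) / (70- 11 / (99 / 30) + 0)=3 / 250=0.01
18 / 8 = 2.25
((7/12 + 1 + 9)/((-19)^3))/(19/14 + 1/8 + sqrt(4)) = -1778/4012515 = -0.00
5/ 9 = 0.56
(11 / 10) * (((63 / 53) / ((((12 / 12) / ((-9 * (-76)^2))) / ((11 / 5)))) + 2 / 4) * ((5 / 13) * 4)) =-792545149 / 3445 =-230056.65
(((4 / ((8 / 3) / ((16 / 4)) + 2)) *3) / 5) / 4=9 / 40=0.22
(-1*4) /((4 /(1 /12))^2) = -1 /576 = -0.00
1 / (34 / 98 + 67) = 0.01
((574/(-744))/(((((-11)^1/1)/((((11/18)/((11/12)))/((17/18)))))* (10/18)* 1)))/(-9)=-287/28985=-0.01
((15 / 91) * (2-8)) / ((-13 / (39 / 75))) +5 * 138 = 313968 / 455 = 690.04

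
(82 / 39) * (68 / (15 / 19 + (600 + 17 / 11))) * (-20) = -728365 / 153426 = -4.75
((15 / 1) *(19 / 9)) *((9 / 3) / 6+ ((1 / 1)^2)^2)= 47.50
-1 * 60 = -60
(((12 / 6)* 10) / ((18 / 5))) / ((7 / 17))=850 / 63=13.49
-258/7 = -36.86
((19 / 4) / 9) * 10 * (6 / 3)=95 / 9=10.56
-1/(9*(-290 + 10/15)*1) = 1/2604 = 0.00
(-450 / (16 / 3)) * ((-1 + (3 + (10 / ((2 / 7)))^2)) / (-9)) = 92025 / 8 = 11503.12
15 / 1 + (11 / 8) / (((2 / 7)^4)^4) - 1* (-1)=365562244654219 / 524288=697254647.55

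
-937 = -937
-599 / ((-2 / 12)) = 3594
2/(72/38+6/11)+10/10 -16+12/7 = -12.47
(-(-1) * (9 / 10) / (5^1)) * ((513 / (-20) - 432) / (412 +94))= -82377 / 506000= -0.16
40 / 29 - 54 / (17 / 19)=-58.97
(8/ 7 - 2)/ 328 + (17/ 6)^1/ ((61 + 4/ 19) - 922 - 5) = -11909/ 2023350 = -0.01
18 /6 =3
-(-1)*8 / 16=1 / 2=0.50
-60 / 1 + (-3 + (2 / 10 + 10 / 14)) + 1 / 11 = -23868 / 385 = -61.99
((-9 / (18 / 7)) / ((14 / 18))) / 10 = -9 / 20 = -0.45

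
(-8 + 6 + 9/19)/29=-1/19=-0.05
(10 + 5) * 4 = 60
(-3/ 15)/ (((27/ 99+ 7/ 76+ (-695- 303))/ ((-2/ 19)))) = -88/ 4170115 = -0.00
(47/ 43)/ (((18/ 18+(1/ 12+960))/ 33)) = 0.04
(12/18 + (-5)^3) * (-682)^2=-173491252/3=-57830417.33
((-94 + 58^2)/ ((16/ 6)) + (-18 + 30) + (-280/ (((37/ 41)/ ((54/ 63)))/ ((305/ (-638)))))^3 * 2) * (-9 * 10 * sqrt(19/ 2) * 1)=-1216825069846663778895 * sqrt(38)/ 6577141914508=-1140467029.18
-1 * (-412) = 412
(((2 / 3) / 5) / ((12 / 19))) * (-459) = -969 / 10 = -96.90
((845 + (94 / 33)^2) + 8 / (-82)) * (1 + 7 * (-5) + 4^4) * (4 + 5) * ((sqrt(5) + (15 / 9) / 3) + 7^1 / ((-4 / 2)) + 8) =8455164150 * sqrt(5) / 4961 + 128236656275 / 14883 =12427307.78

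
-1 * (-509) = 509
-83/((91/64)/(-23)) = 122176/91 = 1342.59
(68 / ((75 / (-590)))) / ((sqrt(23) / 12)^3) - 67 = -4621824*sqrt(23) / 2645 - 67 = -8447.15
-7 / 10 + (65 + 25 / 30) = 977 / 15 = 65.13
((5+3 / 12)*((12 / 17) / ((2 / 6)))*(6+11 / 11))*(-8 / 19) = -10584 / 323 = -32.77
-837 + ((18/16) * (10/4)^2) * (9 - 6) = -26109/32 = -815.91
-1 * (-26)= 26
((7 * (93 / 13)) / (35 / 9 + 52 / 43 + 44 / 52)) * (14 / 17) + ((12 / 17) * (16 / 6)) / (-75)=131788429 / 19065075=6.91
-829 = -829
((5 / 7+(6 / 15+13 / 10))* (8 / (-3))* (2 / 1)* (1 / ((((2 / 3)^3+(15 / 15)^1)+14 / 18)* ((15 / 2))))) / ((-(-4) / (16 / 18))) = -676 / 3675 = -0.18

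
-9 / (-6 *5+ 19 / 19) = 9 / 29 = 0.31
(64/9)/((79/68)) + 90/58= 158203/20619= 7.67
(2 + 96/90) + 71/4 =1249/60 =20.82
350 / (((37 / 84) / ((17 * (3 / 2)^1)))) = 749700 / 37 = 20262.16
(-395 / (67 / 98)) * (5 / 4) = -96775 / 134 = -722.20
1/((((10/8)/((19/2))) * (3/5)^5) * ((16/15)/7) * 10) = 83125/1296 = 64.14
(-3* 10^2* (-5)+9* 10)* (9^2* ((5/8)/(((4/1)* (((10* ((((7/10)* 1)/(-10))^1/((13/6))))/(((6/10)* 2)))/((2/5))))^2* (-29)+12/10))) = -272068875/706444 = -385.12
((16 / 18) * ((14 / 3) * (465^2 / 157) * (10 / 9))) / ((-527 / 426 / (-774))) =3971530.91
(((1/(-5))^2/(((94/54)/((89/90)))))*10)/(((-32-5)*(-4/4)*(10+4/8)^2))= 0.00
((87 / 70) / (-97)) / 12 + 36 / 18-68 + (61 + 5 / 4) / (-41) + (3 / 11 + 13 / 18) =-7333813381 / 110242440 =-66.52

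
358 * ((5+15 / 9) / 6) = 3580 / 9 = 397.78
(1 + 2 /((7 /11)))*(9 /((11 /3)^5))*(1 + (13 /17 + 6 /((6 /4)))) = 887922 /2737867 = 0.32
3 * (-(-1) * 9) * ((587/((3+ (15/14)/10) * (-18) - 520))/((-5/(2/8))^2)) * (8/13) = -110943/2620475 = -0.04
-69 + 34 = -35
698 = 698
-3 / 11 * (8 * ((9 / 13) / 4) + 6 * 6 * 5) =-7074 / 143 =-49.47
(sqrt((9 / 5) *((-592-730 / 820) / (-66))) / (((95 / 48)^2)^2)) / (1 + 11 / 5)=165888 *sqrt(328894005) / 36734231875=0.08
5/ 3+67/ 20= 301/ 60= 5.02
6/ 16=3/ 8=0.38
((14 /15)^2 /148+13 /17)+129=18365783 /141525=129.77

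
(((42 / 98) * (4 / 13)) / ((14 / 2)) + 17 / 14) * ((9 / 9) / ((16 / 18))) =14139 / 10192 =1.39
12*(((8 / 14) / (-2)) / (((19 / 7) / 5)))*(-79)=9480 / 19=498.95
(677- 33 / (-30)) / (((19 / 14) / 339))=16091313 / 95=169382.24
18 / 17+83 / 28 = 1915 / 476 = 4.02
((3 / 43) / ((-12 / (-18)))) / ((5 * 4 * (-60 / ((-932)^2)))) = -162867 / 2150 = -75.75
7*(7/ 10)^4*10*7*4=117649/ 250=470.60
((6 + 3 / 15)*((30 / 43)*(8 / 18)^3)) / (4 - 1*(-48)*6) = 992 / 762777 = 0.00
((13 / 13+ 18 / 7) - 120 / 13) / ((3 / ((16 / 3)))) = -8240 / 819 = -10.06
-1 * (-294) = 294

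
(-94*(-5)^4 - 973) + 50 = -59673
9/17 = 0.53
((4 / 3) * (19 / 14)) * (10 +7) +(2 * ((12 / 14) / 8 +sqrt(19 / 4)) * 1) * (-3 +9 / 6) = 2557 / 84 - 3 * sqrt(19) / 2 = 23.90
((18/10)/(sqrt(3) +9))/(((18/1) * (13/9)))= 27/3380-3 * sqrt(3)/3380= 0.01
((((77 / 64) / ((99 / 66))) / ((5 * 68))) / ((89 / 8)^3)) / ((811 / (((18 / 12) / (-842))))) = -77 / 20459353004315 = -0.00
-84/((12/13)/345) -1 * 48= -31443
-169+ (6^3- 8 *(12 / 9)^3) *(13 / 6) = 20891 / 81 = 257.91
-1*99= -99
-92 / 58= -46 / 29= -1.59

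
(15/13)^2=225/169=1.33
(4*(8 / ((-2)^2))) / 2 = 4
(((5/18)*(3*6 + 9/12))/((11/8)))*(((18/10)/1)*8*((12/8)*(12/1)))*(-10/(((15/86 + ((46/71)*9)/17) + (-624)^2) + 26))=-11210616000/444628361243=-0.03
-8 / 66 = -4 / 33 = -0.12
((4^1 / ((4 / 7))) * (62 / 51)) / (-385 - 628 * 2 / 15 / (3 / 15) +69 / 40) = -17360 / 1635961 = -0.01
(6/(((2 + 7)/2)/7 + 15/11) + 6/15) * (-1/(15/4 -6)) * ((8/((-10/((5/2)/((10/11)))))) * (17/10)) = -72556/12875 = -5.64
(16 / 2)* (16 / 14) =64 / 7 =9.14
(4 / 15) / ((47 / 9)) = 12 / 235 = 0.05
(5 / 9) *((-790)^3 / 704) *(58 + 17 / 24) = -434182469375 / 19008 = -22842091.19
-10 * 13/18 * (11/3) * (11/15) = -1573/81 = -19.42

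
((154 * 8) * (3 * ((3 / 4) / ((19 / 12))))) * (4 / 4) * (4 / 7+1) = 52272 / 19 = 2751.16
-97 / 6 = -16.17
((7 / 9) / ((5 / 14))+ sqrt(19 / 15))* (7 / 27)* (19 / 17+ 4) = 203* sqrt(285) / 2295+ 19894 / 6885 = 4.38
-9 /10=-0.90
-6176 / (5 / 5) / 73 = -84.60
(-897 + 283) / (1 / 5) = -3070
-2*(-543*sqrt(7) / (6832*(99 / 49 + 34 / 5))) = 19005*sqrt(7) / 1054568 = 0.05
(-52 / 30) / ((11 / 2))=-52 / 165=-0.32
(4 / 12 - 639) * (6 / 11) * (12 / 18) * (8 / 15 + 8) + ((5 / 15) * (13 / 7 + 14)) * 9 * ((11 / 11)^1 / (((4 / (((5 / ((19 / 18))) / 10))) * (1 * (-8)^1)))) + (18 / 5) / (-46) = -1982.58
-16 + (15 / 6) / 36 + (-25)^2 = 43853 / 72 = 609.07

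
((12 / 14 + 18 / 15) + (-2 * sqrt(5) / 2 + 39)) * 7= 1437 / 5 -7 * sqrt(5)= 271.75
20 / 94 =10 / 47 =0.21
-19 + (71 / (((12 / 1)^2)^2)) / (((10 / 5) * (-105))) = -82736711 / 4354560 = -19.00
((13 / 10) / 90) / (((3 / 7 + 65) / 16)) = 182 / 51525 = 0.00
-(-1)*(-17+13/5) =-72/5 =-14.40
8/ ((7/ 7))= 8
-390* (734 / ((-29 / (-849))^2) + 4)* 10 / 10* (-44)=9078863473680 / 841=10795319231.49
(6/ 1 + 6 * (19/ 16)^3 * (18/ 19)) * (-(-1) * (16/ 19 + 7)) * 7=16574313/ 19456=851.89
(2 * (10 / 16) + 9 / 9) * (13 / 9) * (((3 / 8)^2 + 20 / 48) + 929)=2320175 / 768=3021.06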